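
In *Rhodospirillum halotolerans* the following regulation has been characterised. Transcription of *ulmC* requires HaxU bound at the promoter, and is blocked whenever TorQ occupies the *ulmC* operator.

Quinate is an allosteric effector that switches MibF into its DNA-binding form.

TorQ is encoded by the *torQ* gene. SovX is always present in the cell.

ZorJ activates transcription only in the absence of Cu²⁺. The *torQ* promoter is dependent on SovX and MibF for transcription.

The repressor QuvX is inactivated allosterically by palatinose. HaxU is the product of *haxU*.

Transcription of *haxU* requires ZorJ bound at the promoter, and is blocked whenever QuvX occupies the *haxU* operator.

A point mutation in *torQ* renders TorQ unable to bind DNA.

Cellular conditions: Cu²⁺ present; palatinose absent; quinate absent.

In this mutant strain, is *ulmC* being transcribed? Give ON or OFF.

OFF

Palatinose is absent, so QuvX is active.
Cu²⁺ is present, so ZorJ is inactive.
With repressor QuvX bound, *haxU* is not transcribed.
So HaxU is not produced.
TorQ is non-functional in this strain, so it has no effect.
Required activator HaxU is absent, so *ulmC* is not transcribed.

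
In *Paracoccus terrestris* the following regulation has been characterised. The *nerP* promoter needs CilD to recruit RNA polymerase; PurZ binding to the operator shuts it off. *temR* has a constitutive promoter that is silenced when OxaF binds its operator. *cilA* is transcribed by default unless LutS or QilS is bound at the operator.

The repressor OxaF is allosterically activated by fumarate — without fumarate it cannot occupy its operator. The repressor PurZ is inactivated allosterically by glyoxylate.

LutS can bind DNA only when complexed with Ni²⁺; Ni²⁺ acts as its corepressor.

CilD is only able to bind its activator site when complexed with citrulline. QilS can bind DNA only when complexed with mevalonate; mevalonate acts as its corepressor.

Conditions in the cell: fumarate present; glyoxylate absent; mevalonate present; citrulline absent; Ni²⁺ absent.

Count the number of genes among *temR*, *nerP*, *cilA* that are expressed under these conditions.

0

Fumarate is present, so OxaF is active.
With repressor OxaF bound, *temR* is not transcribed.
→ *temR* is OFF.
Citrulline is absent, so CilD is inactive.
Glyoxylate is absent, so PurZ is active.
With repressor PurZ bound, *nerP* is not transcribed.
→ *nerP* is OFF.
Ni²⁺ is absent, so LutS is inactive.
Mevalonate is present, so QilS is active.
With repressor QilS bound, *cilA* is not transcribed.
→ *cilA* is OFF.
0 of the 3 genes are transcribed.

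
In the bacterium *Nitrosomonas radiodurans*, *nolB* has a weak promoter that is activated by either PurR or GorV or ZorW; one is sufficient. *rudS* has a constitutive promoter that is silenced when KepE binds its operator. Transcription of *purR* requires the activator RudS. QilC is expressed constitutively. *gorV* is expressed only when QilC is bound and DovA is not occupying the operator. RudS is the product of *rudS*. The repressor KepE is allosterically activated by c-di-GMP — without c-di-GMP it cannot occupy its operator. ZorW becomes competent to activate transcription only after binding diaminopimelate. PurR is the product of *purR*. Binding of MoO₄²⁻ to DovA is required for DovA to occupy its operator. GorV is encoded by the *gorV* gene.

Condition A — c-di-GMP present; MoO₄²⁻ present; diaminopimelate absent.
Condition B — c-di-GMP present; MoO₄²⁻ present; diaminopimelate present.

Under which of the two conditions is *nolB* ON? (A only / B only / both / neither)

B only

Condition A:
c-di-GMP is present, so KepE is active.
With repressor KepE bound, *rudS* is not transcribed.
So RudS is not produced.
Required activator RudS is absent, so *purR* is not transcribed.
So PurR is not produced.
MoO₄²⁻ is present, so DovA is active.
QilC is produced constitutively and is active.
With repressor DovA bound, *gorV* is not transcribed.
So GorV is not produced.
Diaminopimelate is absent, so ZorW is inactive.
No activator is available at the *nolB* promoter, so *nolB* is not transcribed.
→ *nolB* is OFF in A.
Condition B:
c-di-GMP is present, so KepE is active.
With repressor KepE bound, *rudS* is not transcribed.
So RudS is not produced.
Required activator RudS is absent, so *purR* is not transcribed.
So PurR is not produced.
MoO₄²⁻ is present, so DovA is active.
QilC is produced constitutively and is active.
With repressor DovA bound, *gorV* is not transcribed.
So GorV is not produced.
Diaminopimelate is present, so ZorW is active.
Activator ZorW is present, so *nolB* is transcribed.
→ *nolB* is ON in B.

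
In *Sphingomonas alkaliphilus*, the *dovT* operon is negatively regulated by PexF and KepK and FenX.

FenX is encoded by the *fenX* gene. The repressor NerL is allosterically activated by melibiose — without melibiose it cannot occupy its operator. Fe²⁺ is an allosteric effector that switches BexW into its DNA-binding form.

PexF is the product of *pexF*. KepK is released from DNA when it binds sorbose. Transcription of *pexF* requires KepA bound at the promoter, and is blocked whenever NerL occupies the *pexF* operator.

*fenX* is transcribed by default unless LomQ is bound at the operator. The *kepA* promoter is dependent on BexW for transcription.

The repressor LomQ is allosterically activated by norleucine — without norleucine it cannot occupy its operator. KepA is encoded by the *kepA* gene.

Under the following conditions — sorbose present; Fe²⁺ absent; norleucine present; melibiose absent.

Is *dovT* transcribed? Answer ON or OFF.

Melibiose is absent, so NerL is inactive.
Fe²⁺ is absent, so BexW is inactive.
Required activator BexW is absent, so *kepA* is not transcribed.
So KepA is not produced.
Required activator KepA is absent, so *pexF* is not transcribed.
So PexF is not produced.
Sorbose is present, so KepK is inactive.
Norleucine is present, so LomQ is active.
With repressor LomQ bound, *fenX* is not transcribed.
So FenX is not produced.
With no repressor bound, *dovT* is transcribed.

ON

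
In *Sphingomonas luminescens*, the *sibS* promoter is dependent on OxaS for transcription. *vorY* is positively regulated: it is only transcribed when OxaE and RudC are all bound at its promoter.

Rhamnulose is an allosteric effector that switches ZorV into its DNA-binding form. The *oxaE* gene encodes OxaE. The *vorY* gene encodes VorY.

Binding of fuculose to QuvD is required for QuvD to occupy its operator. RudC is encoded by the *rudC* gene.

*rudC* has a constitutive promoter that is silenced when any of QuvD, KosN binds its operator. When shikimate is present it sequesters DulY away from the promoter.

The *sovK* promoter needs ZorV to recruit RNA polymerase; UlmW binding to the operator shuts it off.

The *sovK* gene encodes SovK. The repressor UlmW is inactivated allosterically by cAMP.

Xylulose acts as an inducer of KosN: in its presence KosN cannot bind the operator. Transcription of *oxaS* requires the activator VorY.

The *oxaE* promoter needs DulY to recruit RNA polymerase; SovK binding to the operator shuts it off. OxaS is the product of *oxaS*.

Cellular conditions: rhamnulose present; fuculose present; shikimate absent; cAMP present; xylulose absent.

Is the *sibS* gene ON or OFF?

cAMP is present, so UlmW is inactive.
Rhamnulose is present, so ZorV is active.
No repressor is bound and ZorV is active, so *sovK* is transcribed.
So SovK is produced and active.
Shikimate is absent, so DulY is active.
With repressor SovK bound, *oxaE* is not transcribed.
So OxaE is not produced.
Fuculose is present, so QuvD is active.
Xylulose is absent, so KosN is active.
With repressor QuvD bound, *rudC* is not transcribed.
So RudC is not produced.
Required activator OxaE is absent, so *vorY* is not transcribed.
So VorY is not produced.
Required activator VorY is absent, so *oxaS* is not transcribed.
So OxaS is not produced.
Required activator OxaS is absent, so *sibS* is not transcribed.

OFF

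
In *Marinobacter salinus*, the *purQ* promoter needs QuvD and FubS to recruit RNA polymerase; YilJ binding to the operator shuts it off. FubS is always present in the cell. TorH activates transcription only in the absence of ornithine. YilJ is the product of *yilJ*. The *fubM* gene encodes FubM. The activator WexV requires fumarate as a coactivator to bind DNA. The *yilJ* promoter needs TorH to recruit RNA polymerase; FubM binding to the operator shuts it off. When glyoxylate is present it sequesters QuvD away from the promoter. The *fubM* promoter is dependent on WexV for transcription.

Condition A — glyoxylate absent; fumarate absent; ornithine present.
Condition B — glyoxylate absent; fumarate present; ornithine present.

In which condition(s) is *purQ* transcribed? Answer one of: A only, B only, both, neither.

Condition A:
Glyoxylate is absent, so QuvD is active.
Fumarate is absent, so WexV is inactive.
Required activator WexV is absent, so *fubM* is not transcribed.
So FubM is not produced.
Ornithine is present, so TorH is inactive.
Required activator TorH is absent, so *yilJ* is not transcribed.
So YilJ is not produced.
FubS is produced constitutively and is active.
No repressor is bound and QuvD and FubS are active, so *purQ* is transcribed.
→ *purQ* is ON in A.
Condition B:
Glyoxylate is absent, so QuvD is active.
Fumarate is present, so WexV is active.
No repressor is bound and WexV is active, so *fubM* is transcribed.
So FubM is produced and active.
Ornithine is present, so TorH is inactive.
With repressor FubM bound, *yilJ* is not transcribed.
So YilJ is not produced.
FubS is produced constitutively and is active.
No repressor is bound and QuvD and FubS are active, so *purQ* is transcribed.
→ *purQ* is ON in B.

both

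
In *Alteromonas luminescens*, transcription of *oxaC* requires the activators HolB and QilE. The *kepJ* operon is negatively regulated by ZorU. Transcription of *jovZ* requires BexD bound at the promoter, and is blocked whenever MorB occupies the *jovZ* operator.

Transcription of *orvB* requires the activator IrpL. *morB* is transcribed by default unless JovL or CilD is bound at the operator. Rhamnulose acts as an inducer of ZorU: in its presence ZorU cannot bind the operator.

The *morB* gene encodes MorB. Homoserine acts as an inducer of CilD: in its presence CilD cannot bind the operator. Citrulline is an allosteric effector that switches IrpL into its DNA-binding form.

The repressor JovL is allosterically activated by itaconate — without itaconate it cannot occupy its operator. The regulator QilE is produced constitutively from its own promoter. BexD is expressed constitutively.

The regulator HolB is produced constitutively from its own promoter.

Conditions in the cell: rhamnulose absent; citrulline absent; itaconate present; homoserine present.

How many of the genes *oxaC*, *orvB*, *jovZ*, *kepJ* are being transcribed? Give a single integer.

HolB is produced constitutively and is active.
QilE is produced constitutively and is active.
No repressor is bound and HolB and QilE are active, so *oxaC* is transcribed.
→ *oxaC* is ON.
Citrulline is absent, so IrpL is inactive.
Required activator IrpL is absent, so *orvB* is not transcribed.
→ *orvB* is OFF.
BexD is produced constitutively and is active.
Itaconate is present, so JovL is active.
Homoserine is present, so CilD is inactive.
With repressor JovL bound, *morB* is not transcribed.
So MorB is not produced.
No repressor is bound and BexD is active, so *jovZ* is transcribed.
→ *jovZ* is ON.
Rhamnulose is absent, so ZorU is active.
With repressor ZorU bound, *kepJ* is not transcribed.
→ *kepJ* is OFF.
2 of the 4 genes are transcribed.

2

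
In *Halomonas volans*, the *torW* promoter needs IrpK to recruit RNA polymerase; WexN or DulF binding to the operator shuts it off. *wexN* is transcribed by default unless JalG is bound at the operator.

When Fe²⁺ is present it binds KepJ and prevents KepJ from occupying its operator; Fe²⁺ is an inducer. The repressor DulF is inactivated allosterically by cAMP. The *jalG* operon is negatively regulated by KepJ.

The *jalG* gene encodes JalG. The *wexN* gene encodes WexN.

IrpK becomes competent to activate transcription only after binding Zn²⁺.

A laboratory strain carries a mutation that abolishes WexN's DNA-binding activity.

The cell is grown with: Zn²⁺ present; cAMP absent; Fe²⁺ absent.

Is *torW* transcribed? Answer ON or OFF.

OFF

WexN is non-functional in this strain, so it has no effect.
Zn²⁺ is present, so IrpK is active.
cAMP is absent, so DulF is active.
With repressor DulF bound, *torW* is not transcribed.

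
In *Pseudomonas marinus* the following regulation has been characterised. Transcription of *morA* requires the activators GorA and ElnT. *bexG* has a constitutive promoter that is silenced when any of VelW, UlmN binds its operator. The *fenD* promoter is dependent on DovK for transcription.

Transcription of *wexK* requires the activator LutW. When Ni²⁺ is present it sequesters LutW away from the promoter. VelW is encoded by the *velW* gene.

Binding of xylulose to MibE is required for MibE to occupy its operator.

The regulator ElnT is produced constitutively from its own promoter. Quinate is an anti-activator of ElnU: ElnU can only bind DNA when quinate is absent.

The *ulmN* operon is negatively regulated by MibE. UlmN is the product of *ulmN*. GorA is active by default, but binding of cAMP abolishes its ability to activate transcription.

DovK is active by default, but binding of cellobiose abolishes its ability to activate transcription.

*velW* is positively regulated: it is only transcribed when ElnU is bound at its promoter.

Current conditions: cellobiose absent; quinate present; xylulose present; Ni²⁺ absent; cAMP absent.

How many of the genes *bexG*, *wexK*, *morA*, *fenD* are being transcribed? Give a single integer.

Quinate is present, so ElnU is inactive.
Required activator ElnU is absent, so *velW* is not transcribed.
So VelW is not produced.
Xylulose is present, so MibE is active.
With repressor MibE bound, *ulmN* is not transcribed.
So UlmN is not produced.
With no repressor bound, *bexG* is transcribed.
→ *bexG* is ON.
Ni²⁺ is absent, so LutW is active.
No repressor is bound and LutW is active, so *wexK* is transcribed.
→ *wexK* is ON.
cAMP is absent, so GorA is active.
ElnT is produced constitutively and is active.
No repressor is bound and GorA and ElnT are active, so *morA* is transcribed.
→ *morA* is ON.
Cellobiose is absent, so DovK is active.
No repressor is bound and DovK is active, so *fenD* is transcribed.
→ *fenD* is ON.
4 of the 4 genes are transcribed.

4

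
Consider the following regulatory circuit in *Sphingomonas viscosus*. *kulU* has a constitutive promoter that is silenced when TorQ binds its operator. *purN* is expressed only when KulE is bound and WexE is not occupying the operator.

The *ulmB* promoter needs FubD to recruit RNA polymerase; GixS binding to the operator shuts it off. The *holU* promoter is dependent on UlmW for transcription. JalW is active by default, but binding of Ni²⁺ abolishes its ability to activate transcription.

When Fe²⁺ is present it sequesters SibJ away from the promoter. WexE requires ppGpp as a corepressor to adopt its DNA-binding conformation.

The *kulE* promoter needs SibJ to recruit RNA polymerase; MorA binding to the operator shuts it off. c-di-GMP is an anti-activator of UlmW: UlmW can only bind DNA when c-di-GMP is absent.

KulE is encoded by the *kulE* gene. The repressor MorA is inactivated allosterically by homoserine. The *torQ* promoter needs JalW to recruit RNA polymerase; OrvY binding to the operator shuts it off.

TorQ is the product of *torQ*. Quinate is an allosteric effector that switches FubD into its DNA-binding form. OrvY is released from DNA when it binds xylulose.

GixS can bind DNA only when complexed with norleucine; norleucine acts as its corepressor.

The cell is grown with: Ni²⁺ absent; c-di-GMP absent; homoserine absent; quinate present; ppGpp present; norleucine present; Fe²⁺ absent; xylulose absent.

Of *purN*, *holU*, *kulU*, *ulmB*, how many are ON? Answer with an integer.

Homoserine is absent, so MorA is active.
Fe²⁺ is absent, so SibJ is active.
With repressor MorA bound, *kulE* is not transcribed.
So KulE is not produced.
ppGpp is present, so WexE is active.
With repressor WexE bound, *purN* is not transcribed.
→ *purN* is OFF.
c-di-GMP is absent, so UlmW is active.
No repressor is bound and UlmW is active, so *holU* is transcribed.
→ *holU* is ON.
Xylulose is absent, so OrvY is active.
Ni²⁺ is absent, so JalW is active.
With repressor OrvY bound, *torQ* is not transcribed.
So TorQ is not produced.
With no repressor bound, *kulU* is transcribed.
→ *kulU* is ON.
Norleucine is present, so GixS is active.
Quinate is present, so FubD is active.
With repressor GixS bound, *ulmB* is not transcribed.
→ *ulmB* is OFF.
2 of the 4 genes are transcribed.

2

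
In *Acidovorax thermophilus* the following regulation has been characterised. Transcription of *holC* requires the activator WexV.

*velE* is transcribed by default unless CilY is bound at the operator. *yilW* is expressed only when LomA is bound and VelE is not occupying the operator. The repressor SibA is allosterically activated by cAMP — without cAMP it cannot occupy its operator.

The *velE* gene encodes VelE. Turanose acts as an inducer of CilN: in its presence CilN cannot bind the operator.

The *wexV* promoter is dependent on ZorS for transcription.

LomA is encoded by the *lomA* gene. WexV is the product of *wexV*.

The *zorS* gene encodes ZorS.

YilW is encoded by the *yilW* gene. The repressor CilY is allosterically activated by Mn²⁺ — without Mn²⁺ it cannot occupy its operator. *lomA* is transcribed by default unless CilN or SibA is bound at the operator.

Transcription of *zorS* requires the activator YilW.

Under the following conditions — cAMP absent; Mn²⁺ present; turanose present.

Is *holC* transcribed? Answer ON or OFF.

ON

Mn²⁺ is present, so CilY is active.
With repressor CilY bound, *velE* is not transcribed.
So VelE is not produced.
Turanose is present, so CilN is inactive.
cAMP is absent, so SibA is inactive.
With no repressor bound, *lomA* is transcribed.
So LomA is produced and active.
No repressor is bound and LomA is active, so *yilW* is transcribed.
So YilW is produced and active.
No repressor is bound and YilW is active, so *zorS* is transcribed.
So ZorS is produced and active.
No repressor is bound and ZorS is active, so *wexV* is transcribed.
So WexV is produced and active.
No repressor is bound and WexV is active, so *holC* is transcribed.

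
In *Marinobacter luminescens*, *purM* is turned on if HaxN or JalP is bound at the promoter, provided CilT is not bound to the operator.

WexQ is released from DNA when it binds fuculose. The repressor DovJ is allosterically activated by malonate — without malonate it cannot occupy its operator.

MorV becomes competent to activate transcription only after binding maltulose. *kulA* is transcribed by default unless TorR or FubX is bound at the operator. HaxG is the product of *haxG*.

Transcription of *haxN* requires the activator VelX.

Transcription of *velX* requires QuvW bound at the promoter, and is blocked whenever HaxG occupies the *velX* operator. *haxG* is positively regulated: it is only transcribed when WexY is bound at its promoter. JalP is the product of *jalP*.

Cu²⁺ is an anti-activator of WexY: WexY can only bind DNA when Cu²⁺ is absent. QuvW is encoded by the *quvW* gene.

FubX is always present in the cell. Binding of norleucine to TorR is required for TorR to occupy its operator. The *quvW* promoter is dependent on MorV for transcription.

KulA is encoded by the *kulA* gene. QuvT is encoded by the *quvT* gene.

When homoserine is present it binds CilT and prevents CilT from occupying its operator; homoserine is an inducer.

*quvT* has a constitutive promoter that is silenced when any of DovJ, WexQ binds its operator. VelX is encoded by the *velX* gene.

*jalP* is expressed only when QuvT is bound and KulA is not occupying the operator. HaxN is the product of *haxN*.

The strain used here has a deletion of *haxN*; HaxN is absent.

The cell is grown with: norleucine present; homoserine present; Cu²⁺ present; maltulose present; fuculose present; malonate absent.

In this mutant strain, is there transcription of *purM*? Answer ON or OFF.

Homoserine is present, so CilT is inactive.
HaxN is non-functional in this strain, so it has no effect.
Norleucine is present, so TorR is active.
FubX is produced constitutively and is active.
With repressor TorR bound, *kulA* is not transcribed.
So KulA is not produced.
Malonate is absent, so DovJ is inactive.
Fuculose is present, so WexQ is inactive.
With no repressor bound, *quvT* is transcribed.
So QuvT is produced and active.
No repressor is bound and QuvT is active, so *jalP* is transcribed.
So JalP is produced and active.
Activator JalP is present, so *purM* is transcribed.

ON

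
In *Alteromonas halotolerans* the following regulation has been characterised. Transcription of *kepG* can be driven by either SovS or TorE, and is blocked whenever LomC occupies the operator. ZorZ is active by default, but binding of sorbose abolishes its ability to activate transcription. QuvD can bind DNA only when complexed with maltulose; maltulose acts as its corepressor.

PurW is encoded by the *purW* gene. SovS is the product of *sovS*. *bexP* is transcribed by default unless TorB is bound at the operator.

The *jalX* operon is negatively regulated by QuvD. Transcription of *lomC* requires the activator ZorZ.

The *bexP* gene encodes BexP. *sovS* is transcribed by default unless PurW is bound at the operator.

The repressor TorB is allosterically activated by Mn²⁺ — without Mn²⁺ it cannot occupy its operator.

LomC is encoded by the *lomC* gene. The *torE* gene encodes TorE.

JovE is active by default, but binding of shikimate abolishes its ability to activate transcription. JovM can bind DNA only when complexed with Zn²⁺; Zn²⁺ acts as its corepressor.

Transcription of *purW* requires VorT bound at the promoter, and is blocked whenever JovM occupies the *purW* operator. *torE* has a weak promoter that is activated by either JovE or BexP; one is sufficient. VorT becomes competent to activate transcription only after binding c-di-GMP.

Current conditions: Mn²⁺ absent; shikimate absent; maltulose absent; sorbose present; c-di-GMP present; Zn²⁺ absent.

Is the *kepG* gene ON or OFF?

Zn²⁺ is absent, so JovM is inactive.
c-di-GMP is present, so VorT is active.
No repressor is bound and VorT is active, so *purW* is transcribed.
So PurW is produced and active.
With repressor PurW bound, *sovS* is not transcribed.
So SovS is not produced.
Sorbose is present, so ZorZ is inactive.
Required activator ZorZ is absent, so *lomC* is not transcribed.
So LomC is not produced.
Shikimate is absent, so JovE is active.
Mn²⁺ is absent, so TorB is inactive.
With no repressor bound, *bexP* is transcribed.
So BexP is produced and active.
Activator JovE is present, so *torE* is transcribed.
So TorE is produced and active.
Activator TorE is present, so *kepG* is transcribed.

ON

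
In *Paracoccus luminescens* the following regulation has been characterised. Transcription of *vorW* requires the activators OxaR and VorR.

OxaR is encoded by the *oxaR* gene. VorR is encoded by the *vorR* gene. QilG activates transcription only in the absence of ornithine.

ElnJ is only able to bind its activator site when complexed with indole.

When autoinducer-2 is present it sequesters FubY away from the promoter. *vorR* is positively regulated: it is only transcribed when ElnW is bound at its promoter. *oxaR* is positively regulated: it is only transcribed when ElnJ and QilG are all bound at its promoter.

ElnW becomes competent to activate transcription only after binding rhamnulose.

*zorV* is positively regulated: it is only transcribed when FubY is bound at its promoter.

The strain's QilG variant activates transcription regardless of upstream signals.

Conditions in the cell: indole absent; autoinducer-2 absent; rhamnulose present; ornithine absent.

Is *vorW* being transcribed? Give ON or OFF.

OFF

Indole is absent, so ElnJ is inactive.
QilG is constitutively active in this strain.
Required activator ElnJ is absent, so *oxaR* is not transcribed.
So OxaR is not produced.
Rhamnulose is present, so ElnW is active.
No repressor is bound and ElnW is active, so *vorR* is transcribed.
So VorR is produced and active.
Required activator OxaR is absent, so *vorW* is not transcribed.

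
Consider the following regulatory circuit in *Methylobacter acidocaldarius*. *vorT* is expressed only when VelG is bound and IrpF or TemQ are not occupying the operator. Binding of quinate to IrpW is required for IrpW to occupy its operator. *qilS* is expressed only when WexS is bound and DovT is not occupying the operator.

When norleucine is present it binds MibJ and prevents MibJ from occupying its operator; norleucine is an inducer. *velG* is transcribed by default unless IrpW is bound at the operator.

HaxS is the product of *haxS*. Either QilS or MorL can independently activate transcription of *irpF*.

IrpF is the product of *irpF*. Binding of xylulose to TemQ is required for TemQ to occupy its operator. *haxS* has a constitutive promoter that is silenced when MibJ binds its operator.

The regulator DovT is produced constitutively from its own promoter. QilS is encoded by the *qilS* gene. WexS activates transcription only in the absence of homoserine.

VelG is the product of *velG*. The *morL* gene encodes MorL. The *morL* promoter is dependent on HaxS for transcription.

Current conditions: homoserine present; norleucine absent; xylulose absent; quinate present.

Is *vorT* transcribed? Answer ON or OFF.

OFF

DovT is produced constitutively and is active.
Homoserine is present, so WexS is inactive.
With repressor DovT bound, *qilS* is not transcribed.
So QilS is not produced.
Norleucine is absent, so MibJ is active.
With repressor MibJ bound, *haxS* is not transcribed.
So HaxS is not produced.
Required activator HaxS is absent, so *morL* is not transcribed.
So MorL is not produced.
No activator is available at the *irpF* promoter, so *irpF* is not transcribed.
So IrpF is not produced.
Xylulose is absent, so TemQ is inactive.
Quinate is present, so IrpW is active.
With repressor IrpW bound, *velG* is not transcribed.
So VelG is not produced.
Required activator VelG is absent, so *vorT* is not transcribed.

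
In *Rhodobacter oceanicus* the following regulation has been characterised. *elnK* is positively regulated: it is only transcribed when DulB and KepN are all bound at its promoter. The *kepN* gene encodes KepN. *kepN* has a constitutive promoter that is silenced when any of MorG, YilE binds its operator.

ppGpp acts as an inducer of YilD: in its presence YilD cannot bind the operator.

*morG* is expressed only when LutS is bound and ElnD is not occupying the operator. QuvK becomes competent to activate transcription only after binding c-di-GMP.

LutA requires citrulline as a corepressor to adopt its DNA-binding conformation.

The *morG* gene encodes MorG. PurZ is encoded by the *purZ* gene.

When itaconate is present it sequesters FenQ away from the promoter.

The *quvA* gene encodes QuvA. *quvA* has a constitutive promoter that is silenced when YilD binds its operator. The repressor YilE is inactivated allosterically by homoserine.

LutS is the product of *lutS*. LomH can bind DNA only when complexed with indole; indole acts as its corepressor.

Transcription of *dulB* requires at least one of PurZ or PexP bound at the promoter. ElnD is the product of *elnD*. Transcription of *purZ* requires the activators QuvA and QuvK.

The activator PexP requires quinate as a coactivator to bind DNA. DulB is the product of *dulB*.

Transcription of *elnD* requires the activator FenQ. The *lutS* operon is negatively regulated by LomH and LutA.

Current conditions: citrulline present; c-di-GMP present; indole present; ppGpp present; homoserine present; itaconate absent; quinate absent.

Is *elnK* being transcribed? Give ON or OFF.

ON

ppGpp is present, so YilD is inactive.
With no repressor bound, *quvA* is transcribed.
So QuvA is produced and active.
c-di-GMP is present, so QuvK is active.
No repressor is bound and QuvA and QuvK are active, so *purZ* is transcribed.
So PurZ is produced and active.
Quinate is absent, so PexP is inactive.
Activator PurZ is present, so *dulB* is transcribed.
So DulB is produced and active.
Indole is present, so LomH is active.
Citrulline is present, so LutA is active.
With repressor LomH bound, *lutS* is not transcribed.
So LutS is not produced.
Itaconate is absent, so FenQ is active.
No repressor is bound and FenQ is active, so *elnD* is transcribed.
So ElnD is produced and active.
With repressor ElnD bound, *morG* is not transcribed.
So MorG is not produced.
Homoserine is present, so YilE is inactive.
With no repressor bound, *kepN* is transcribed.
So KepN is produced and active.
No repressor is bound and DulB and KepN are active, so *elnK* is transcribed.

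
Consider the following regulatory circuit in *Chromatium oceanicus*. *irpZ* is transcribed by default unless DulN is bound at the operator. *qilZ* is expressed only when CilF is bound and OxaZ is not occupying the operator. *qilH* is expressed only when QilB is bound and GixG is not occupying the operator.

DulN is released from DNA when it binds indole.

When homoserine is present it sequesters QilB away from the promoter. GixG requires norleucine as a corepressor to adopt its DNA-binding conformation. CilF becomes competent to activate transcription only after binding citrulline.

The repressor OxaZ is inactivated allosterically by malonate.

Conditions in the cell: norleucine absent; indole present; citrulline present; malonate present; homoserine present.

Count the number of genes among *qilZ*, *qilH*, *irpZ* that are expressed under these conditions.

2

Citrulline is present, so CilF is active.
Malonate is present, so OxaZ is inactive.
No repressor is bound and CilF is active, so *qilZ* is transcribed.
→ *qilZ* is ON.
Norleucine is absent, so GixG is inactive.
Homoserine is present, so QilB is inactive.
Required activator QilB is absent, so *qilH* is not transcribed.
→ *qilH* is OFF.
Indole is present, so DulN is inactive.
With no repressor bound, *irpZ* is transcribed.
→ *irpZ* is ON.
2 of the 3 genes are transcribed.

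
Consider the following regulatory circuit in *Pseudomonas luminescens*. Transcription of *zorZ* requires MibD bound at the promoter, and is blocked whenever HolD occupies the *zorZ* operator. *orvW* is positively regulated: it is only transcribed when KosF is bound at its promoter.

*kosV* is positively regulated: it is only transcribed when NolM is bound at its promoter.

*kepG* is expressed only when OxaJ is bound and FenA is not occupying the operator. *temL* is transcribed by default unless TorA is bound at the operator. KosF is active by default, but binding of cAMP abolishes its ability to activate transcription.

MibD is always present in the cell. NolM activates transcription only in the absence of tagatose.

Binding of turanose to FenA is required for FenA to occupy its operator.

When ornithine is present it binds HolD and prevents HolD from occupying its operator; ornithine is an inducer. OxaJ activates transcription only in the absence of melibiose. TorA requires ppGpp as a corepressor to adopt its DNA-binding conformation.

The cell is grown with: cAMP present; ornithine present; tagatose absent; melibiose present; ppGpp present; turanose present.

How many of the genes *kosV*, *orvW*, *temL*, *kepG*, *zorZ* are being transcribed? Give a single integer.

Tagatose is absent, so NolM is active.
No repressor is bound and NolM is active, so *kosV* is transcribed.
→ *kosV* is ON.
cAMP is present, so KosF is inactive.
Required activator KosF is absent, so *orvW* is not transcribed.
→ *orvW* is OFF.
ppGpp is present, so TorA is active.
With repressor TorA bound, *temL* is not transcribed.
→ *temL* is OFF.
Melibiose is present, so OxaJ is inactive.
Turanose is present, so FenA is active.
With repressor FenA bound, *kepG* is not transcribed.
→ *kepG* is OFF.
MibD is produced constitutively and is active.
Ornithine is present, so HolD is inactive.
No repressor is bound and MibD is active, so *zorZ* is transcribed.
→ *zorZ* is ON.
2 of the 5 genes are transcribed.

2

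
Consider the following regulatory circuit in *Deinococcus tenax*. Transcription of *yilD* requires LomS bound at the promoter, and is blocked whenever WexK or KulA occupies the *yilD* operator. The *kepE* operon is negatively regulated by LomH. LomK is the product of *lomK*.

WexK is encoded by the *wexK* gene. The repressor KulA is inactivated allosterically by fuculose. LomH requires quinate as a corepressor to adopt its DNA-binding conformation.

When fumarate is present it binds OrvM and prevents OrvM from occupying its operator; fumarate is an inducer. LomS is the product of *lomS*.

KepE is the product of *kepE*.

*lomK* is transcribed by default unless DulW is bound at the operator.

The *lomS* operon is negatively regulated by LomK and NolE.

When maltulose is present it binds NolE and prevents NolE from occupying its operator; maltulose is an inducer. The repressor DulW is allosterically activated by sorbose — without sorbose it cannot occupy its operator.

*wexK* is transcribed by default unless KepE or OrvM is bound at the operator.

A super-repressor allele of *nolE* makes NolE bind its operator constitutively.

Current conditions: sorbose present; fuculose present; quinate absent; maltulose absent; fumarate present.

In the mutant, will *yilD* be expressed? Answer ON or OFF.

OFF

Quinate is absent, so LomH is inactive.
With no repressor bound, *kepE* is transcribed.
So KepE is produced and active.
Fumarate is present, so OrvM is inactive.
With repressor KepE bound, *wexK* is not transcribed.
So WexK is not produced.
Sorbose is present, so DulW is active.
With repressor DulW bound, *lomK* is not transcribed.
So LomK is not produced.
NolE is constitutively active in this strain.
With repressor NolE bound, *lomS* is not transcribed.
So LomS is not produced.
Fuculose is present, so KulA is inactive.
Required activator LomS is absent, so *yilD* is not transcribed.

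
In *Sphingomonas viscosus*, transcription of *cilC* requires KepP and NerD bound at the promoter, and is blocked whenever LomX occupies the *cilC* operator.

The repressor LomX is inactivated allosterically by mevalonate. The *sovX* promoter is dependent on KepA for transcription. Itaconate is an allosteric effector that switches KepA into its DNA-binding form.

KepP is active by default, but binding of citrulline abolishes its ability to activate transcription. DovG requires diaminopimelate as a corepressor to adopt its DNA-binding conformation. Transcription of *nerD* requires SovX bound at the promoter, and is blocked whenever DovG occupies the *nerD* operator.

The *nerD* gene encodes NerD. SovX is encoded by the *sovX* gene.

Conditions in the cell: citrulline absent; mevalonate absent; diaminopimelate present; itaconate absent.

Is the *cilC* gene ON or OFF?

OFF

Citrulline is absent, so KepP is active.
Mevalonate is absent, so LomX is active.
Diaminopimelate is present, so DovG is active.
Itaconate is absent, so KepA is inactive.
Required activator KepA is absent, so *sovX* is not transcribed.
So SovX is not produced.
With repressor DovG bound, *nerD* is not transcribed.
So NerD is not produced.
With repressor LomX bound, *cilC* is not transcribed.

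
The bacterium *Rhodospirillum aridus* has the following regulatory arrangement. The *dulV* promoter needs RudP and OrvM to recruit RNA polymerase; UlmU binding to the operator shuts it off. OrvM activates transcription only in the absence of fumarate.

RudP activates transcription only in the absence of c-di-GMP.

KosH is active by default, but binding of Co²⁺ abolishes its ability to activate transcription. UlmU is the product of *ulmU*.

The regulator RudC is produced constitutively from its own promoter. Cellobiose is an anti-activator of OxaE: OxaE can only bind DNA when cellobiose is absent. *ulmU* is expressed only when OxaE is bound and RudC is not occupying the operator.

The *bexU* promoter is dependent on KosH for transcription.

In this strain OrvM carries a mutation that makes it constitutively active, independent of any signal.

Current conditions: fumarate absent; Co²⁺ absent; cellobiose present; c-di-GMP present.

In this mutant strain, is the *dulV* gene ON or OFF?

c-di-GMP is present, so RudP is inactive.
Cellobiose is present, so OxaE is inactive.
RudC is produced constitutively and is active.
With repressor RudC bound, *ulmU* is not transcribed.
So UlmU is not produced.
OrvM is constitutively active in this strain.
Required activator RudP is absent, so *dulV* is not transcribed.

OFF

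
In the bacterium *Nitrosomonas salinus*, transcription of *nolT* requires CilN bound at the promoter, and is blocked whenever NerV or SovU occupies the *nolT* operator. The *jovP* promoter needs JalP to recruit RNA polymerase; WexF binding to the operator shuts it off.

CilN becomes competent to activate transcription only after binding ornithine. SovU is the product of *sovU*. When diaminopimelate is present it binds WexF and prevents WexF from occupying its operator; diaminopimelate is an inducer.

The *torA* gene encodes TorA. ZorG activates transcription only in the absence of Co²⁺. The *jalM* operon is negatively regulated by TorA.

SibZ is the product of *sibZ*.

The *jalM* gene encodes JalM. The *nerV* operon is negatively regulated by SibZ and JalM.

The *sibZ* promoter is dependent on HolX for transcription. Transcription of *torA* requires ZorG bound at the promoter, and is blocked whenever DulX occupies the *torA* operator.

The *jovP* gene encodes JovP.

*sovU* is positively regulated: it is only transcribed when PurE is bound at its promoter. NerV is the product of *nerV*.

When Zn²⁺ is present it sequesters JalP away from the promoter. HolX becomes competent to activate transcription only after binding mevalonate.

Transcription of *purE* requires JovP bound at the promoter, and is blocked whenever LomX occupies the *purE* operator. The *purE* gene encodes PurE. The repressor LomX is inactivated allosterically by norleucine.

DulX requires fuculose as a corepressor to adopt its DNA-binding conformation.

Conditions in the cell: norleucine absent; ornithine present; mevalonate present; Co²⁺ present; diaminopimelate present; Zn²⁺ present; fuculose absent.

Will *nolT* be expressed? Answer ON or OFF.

ON

Mevalonate is present, so HolX is active.
No repressor is bound and HolX is active, so *sibZ* is transcribed.
So SibZ is produced and active.
Fuculose is absent, so DulX is inactive.
Co²⁺ is present, so ZorG is inactive.
Required activator ZorG is absent, so *torA* is not transcribed.
So TorA is not produced.
With no repressor bound, *jalM* is transcribed.
So JalM is produced and active.
With repressor SibZ bound, *nerV* is not transcribed.
So NerV is not produced.
Norleucine is absent, so LomX is active.
Zn²⁺ is present, so JalP is inactive.
Diaminopimelate is present, so WexF is inactive.
Required activator JalP is absent, so *jovP* is not transcribed.
So JovP is not produced.
With repressor LomX bound, *purE* is not transcribed.
So PurE is not produced.
Required activator PurE is absent, so *sovU* is not transcribed.
So SovU is not produced.
Ornithine is present, so CilN is active.
No repressor is bound and CilN is active, so *nolT* is transcribed.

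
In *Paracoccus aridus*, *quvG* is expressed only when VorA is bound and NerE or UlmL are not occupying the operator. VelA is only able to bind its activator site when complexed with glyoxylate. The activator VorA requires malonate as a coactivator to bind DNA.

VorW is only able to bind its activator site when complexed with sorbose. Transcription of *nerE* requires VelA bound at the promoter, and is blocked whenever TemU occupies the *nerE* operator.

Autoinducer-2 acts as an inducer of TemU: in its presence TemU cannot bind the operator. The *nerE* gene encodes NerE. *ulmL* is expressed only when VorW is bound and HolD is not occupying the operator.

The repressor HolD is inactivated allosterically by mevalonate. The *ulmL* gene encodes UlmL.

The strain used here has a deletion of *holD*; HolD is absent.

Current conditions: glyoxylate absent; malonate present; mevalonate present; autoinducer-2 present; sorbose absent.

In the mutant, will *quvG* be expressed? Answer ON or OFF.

ON

Malonate is present, so VorA is active.
Autoinducer-2 is present, so TemU is inactive.
Glyoxylate is absent, so VelA is inactive.
Required activator VelA is absent, so *nerE* is not transcribed.
So NerE is not produced.
HolD is non-functional in this strain, so it has no effect.
Sorbose is absent, so VorW is inactive.
Required activator VorW is absent, so *ulmL* is not transcribed.
So UlmL is not produced.
No repressor is bound and VorA is active, so *quvG* is transcribed.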